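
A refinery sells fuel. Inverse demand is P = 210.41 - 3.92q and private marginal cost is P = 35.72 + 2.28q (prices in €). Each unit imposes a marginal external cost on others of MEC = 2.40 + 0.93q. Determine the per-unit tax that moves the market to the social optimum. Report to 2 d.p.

tax = €24.87 per unit

Social marginal cost = private MC + MEC = 38.12 + 3.21q.
Set SMC = demand: 38.12 + 3.21q = 210.41 - 3.92q → q* = 24.1641.
The Pigouvian tax equals MEC at q*: 2.40 + 0.93×24.1641 = 24.8726.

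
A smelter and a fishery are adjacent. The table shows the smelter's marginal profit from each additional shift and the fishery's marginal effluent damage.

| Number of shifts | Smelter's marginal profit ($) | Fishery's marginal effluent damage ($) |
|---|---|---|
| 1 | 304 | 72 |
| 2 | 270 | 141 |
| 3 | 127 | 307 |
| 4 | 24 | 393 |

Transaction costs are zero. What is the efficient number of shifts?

2

Bargaining reaches the level where marginal profit last exceeds marginal effluent damage.
That holds through level 2 (270 ≥ 141) but not at 3 (127 < 307).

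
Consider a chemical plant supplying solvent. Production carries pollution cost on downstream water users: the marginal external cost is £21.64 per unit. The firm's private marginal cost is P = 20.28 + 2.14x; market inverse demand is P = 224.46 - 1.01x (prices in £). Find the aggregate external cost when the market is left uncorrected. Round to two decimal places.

£1402.68

Market equilibrium (private): 20.28 + 2.14x = 224.46 - 1.01x → x_m = 64.8190.
Total external cost = MEC × x_m = 21.64 × 64.8190 = 1402.6832.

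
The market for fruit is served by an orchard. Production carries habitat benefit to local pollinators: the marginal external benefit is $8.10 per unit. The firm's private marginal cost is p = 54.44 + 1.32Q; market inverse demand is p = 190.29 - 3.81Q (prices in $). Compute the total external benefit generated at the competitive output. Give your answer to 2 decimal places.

Market equilibrium (private): 54.44 + 1.32Q = 190.29 - 3.81Q → Q_m = 26.4815.
Total external benefit = MEB × Q_m = 8.10 × 26.4815 = 214.5002.

$214.50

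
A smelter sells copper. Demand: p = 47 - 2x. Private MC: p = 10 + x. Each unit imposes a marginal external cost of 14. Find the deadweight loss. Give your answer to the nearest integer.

Market equilibrium (private): 10 + x = 47 - 2x → x_m = 12.3333.
Social marginal cost = private MC + MEC = 24 + x.
Set SMC = demand: 24 + x = 47 - 2x → x* = 7.6667.
Height of the DWL triangle at x_m is SMC(x_m) − demand(x_m) = MEC(x_m) = 14.0000.
DWL = ½ × 4.6666 × 14.0000 = 32.6662.

DWL = 33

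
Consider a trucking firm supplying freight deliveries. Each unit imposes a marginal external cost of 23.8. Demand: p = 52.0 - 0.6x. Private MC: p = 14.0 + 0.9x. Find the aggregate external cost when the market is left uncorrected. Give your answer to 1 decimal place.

602.9

Market equilibrium (private): 14.0 + 0.9x = 52.0 - 0.6x → x_m = 25.3333.
Total external cost = MEC × x_m = 23.8 × 25.3333 = 602.9325.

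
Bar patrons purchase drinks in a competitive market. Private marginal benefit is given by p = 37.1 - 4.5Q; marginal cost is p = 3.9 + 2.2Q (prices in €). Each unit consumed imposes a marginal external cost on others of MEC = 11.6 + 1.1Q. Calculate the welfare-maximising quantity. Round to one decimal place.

Q* = 2.8

Social marginal benefit = demand − MEC = 25.5 - 5.6Q.
Set SMB = MC: 25.5 - 5.6Q = 3.9 + 2.2Q → Q* = 2.7692.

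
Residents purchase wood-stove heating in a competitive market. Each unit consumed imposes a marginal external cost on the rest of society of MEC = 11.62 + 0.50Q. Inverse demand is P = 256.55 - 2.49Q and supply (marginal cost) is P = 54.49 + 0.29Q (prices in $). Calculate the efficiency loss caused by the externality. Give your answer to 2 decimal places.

DWL = $350.66

Market equilibrium (private): 54.49 + 0.29Q = 256.55 - 2.49Q → Q_m = 72.6835.
Social marginal benefit = demand − MEC = 244.93 - 2.99Q.
Set SMB = MC: 244.93 - 2.99Q = 54.49 + 0.29Q → Q* = 58.0610.
Height of the DWL triangle at Q_m is MC(Q_m) − SMB(Q_m) = MEC(Q_m) = 47.9617.
DWL = ½ × 14.6225 × 47.9617 = 350.6600.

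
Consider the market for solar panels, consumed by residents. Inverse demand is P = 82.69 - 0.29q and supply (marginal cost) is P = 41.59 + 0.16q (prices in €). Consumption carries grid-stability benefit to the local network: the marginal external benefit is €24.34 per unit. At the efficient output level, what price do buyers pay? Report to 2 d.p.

Social marginal benefit = demand + MEB = 107.03 - 0.29q.
Set SMB = MC: 107.03 - 0.29q = 41.59 + 0.16q → q* = 145.4222.
Consumer price on the demand curve at q*: 82.69 − 0.29×145.4222 = 40.5176.

P = €40.52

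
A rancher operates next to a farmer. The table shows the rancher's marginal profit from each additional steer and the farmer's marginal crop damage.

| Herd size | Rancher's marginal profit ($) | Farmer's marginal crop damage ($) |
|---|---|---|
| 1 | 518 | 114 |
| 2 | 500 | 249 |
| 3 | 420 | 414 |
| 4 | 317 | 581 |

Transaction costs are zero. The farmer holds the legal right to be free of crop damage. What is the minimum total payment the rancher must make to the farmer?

Efficient level: marginal profit ≥ marginal crop damage through level 3, so k* = 3.
With the farmer holding the right, the rancher must at least compensate total damage at k*: 114 + 249 + 414 = 777.

$777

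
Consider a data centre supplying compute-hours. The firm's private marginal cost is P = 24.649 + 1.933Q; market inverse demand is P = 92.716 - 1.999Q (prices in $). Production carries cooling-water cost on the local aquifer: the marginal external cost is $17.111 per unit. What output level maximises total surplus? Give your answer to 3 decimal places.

Q* = 12.959

Social marginal cost = private MC + MEC = 41.760 + 1.933Q.
Set SMC = demand: 41.760 + 1.933Q = 92.716 - 1.999Q → Q* = 12.9593.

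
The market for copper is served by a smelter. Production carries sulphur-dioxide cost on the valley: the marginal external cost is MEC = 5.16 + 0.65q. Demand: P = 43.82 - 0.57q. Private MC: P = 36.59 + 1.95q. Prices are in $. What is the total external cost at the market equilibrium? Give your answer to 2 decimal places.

$17.48

Market equilibrium (private): 36.59 + 1.95q = 43.82 - 0.57q → q_m = 2.8690.
Total external cost = ∫₀^{q_m} (5.16 + 0.65q) dq = 5.16×2.8690 + ½×0.65×2.8690² = 17.4792.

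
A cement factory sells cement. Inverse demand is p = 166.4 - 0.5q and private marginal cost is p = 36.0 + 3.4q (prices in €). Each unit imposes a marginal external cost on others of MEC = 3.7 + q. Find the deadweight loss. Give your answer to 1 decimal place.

Market equilibrium (private): 36.0 + 3.4q = 166.4 - 0.5q → q_m = 33.4359.
Social marginal cost = private MC + MEC = 39.7 + 4.4q.
Set SMC = demand: 39.7 + 4.4q = 166.4 - 0.5q → q* = 25.8571.
The loss is the area between SMC and demand from q* to q_m; with linear curves that's a triangle of height MEC(q_m).
DWL = ½ × 7.5788 × 37.1359 = 140.7228.

DWL = €140.7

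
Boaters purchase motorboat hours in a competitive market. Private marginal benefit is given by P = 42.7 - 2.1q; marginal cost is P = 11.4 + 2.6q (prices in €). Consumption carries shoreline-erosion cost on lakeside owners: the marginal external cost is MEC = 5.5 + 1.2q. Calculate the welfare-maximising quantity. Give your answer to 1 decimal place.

q* = 4.4

Social marginal benefit = demand − MEC = 37.2 - 3.3q.
Set SMB = MC: 37.2 - 3.3q = 11.4 + 2.6q → q* = 4.3729.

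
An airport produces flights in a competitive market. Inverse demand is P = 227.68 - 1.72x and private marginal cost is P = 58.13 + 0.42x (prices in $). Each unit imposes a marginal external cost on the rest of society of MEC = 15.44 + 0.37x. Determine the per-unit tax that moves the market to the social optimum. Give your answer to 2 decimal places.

Social marginal cost = private MC + MEC = 73.57 + 0.79x.
Set SMC = demand: 73.57 + 0.79x = 227.68 - 1.72x → x* = 61.3984.
The Pigouvian tax equals MEC at x*: 15.44 + 0.37×61.3984 = 38.1574.

tax = $38.16 per unit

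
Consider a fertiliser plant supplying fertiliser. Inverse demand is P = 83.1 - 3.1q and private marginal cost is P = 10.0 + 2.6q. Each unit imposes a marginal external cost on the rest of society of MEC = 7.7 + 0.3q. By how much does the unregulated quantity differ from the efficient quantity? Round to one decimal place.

Market equilibrium (private): 10.0 + 2.6q = 83.1 - 3.1q → q_m = 12.8246.
Social marginal cost = private MC + MEC = 17.7 + 2.9q.
Set SMC = demand: 17.7 + 2.9q = 83.1 - 3.1q → q* = 10.9000.
Gap = |12.8246 − 10.9000| = 1.9246.

1.9 units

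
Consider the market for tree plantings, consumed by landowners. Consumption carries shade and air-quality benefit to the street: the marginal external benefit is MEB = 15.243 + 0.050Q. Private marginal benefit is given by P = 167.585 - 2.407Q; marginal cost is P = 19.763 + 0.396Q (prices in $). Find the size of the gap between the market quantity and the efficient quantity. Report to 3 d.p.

6.495 units

Market equilibrium (private): 19.763 + 0.396Q = 167.585 - 2.407Q → Q_m = 52.7371.
Social marginal benefit = demand + MEB = 182.828 - 2.357Q.
Set SMB = MC: 182.828 - 2.357Q = 19.763 + 0.396Q → Q* = 59.2317.
Gap = |52.7371 − 59.2317| = 6.4946.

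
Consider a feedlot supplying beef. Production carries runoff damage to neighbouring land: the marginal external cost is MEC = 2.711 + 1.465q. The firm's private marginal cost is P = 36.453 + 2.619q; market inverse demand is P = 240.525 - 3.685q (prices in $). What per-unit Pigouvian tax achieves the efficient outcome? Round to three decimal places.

tax = $40.682 per unit

Social marginal cost = private MC + MEC = 39.164 + 4.084q.
Set SMC = demand: 39.164 + 4.084q = 240.525 - 3.685q → q* = 25.9185.
The Pigouvian tax equals MEC at q*: 2.711 + 1.465×25.9185 = 40.6816.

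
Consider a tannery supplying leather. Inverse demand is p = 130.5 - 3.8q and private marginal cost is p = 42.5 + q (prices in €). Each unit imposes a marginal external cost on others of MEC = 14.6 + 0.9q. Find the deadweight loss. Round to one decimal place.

DWL = €84.8

Market equilibrium (private): 42.5 + q = 130.5 - 3.8q → q_m = 18.3333.
Social marginal cost = private MC + MEC = 57.1 + 1.9q.
Set SMC = demand: 57.1 + 1.9q = 130.5 - 3.8q → q* = 12.8772.
The loss is the area between SMC and demand from q* to q_m; with linear curves that's a triangle of height MEC(q_m).
DWL = ½ × 5.4561 × 31.1000 = 84.8424.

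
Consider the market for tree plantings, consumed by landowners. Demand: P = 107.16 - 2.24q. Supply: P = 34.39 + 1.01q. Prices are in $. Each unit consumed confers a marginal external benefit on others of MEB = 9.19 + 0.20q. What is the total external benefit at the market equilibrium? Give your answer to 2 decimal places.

Market equilibrium (private): 34.39 + 1.01q = 107.16 - 2.24q → q_m = 22.3908.
Total external benefit = ∫₀^{q_m} (9.19 + 0.20q) dq = 9.19×22.3908 + ½×0.20×22.3908² = 255.9062.

$255.91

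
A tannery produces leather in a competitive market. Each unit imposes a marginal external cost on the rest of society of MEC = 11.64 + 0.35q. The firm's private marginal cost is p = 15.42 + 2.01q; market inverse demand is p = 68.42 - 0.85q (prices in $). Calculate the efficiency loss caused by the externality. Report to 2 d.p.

Market equilibrium (private): 15.42 + 2.01q = 68.42 - 0.85q → q_m = 18.5315.
Social marginal cost = private MC + MEC = 27.06 + 2.36q.
Set SMC = demand: 27.06 + 2.36q = 68.42 - 0.85q → q* = 12.8847.
Height of the DWL triangle at q_m is SMC(q_m) − demand(q_m) = MEC(q_m) = 18.1260.
DWL = ½ × 5.6468 × 18.1260 = 51.1769.

DWL = $51.18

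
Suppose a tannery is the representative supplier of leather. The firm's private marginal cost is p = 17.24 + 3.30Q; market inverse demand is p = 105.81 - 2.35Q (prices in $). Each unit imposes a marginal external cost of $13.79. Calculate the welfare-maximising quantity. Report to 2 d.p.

Q* = 13.24

Social marginal cost = private MC + MEC = 31.03 + 3.30Q.
Set SMC = demand: 31.03 + 3.30Q = 105.81 - 2.35Q → Q* = 13.2354.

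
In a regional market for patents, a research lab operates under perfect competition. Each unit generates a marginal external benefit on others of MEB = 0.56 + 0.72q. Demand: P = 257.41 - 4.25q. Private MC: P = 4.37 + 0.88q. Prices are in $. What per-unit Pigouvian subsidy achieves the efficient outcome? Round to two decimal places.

Social marginal cost = private MC − MEB = 3.81 + 0.16q.
Set SMC = demand: 3.81 + 0.16q = 257.41 - 4.25q → q* = 57.5057.
The Pigouvian subsidy equals MEB at q*: 0.56 + 0.72×57.5057 = 41.9641.

subsidy = $41.96 per unit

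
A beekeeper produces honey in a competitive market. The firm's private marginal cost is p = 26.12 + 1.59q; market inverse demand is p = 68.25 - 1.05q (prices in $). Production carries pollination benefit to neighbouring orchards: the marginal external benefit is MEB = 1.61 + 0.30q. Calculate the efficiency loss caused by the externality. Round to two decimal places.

Market equilibrium (private): 26.12 + 1.59q = 68.25 - 1.05q → q_m = 15.9583.
Social marginal cost = private MC − MEB = 24.51 + 1.29q.
Set SMC = demand: 24.51 + 1.29q = 68.25 - 1.05q → q* = 18.6923.
Height of the DWL triangle at q_m is demand(q_m) − SMC(q_m) = MEB(q_m) = 6.3975.
DWL = ½ × 2.7340 × 6.3975 = 8.7454.

DWL = $8.75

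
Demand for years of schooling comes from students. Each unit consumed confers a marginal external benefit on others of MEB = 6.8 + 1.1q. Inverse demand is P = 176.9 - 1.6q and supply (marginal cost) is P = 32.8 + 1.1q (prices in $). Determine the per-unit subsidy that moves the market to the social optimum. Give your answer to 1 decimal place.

Social marginal benefit = demand + MEB = 183.7 - 0.5q.
Set SMB = MC: 183.7 - 0.5q = 32.8 + 1.1q → q* = 94.3125.
The Pigouvian subsidy equals MEB at q*: 6.8 + 1.1×94.3125 = 110.5438.

subsidy = $110.5 per unit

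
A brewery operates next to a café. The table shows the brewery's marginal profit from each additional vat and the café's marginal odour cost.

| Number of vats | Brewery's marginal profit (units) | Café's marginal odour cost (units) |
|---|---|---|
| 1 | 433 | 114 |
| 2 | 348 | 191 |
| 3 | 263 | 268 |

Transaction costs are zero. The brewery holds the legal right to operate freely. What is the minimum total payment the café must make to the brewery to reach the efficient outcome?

263

Left alone the brewery would choose level 3 (marginal profit stays positive).
Efficient level: k* = 2 (marginal profit ≥ marginal odour cost through 2).
The café must at least cover the brewery's forgone profit from cutting 3→2: 263 = 263.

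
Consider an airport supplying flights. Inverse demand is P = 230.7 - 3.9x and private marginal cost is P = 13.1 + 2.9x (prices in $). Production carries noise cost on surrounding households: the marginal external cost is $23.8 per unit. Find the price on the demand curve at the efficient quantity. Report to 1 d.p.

P = $119.6

Social marginal cost = private MC + MEC = 36.9 + 2.9x.
Set SMC = demand: 36.9 + 2.9x = 230.7 - 3.9x → x* = 28.5000.
Consumer price on the demand curve at x*: 230.7 − 3.9×28.5000 = 119.5500.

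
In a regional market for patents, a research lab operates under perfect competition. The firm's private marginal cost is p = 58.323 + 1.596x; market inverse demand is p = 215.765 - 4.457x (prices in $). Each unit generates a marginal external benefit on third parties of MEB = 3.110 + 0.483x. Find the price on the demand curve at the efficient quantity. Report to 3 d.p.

Social marginal cost = private MC − MEB = 55.213 + 1.113x.
Set SMC = demand: 55.213 + 1.113x = 215.765 - 4.457x → x* = 28.8244.
Consumer price on the demand curve at x*: 215.765 − 4.457×28.8244 = 87.2946.

P = $87.295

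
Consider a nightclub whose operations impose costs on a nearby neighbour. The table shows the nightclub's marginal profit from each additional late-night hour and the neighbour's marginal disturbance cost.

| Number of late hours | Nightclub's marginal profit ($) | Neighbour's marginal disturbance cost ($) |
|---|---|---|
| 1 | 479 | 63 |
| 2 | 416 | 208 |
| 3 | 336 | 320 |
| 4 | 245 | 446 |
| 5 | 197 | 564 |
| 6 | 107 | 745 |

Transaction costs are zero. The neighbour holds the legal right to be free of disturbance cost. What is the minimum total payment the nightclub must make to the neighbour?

Efficient level: marginal profit ≥ marginal disturbance cost through level 3, so k* = 3.
With the neighbour holding the right, the nightclub must at least compensate total damage at k*: 63 + 208 + 320 = 591.

$591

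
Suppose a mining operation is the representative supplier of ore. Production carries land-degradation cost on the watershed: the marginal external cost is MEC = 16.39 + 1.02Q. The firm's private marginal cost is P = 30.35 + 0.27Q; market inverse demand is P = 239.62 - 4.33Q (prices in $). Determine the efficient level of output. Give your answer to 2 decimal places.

Social marginal cost = private MC + MEC = 46.74 + 1.29Q.
Set SMC = demand: 46.74 + 1.29Q = 239.62 - 4.33Q → Q* = 34.3203.

Q* = 34.32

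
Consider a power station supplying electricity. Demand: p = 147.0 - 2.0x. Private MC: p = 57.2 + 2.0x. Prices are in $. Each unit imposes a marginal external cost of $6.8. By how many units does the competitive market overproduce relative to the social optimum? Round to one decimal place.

Market equilibrium (private): 57.2 + 2.0x = 147.0 - 2.0x → x_m = 22.4500.
Social marginal cost = private MC + MEC = 64.0 + 2.0x.
Set SMC = demand: 64.0 + 2.0x = 147.0 - 2.0x → x* = 20.7500.
Gap = |22.4500 − 20.7500| = 1.7000.

1.7 units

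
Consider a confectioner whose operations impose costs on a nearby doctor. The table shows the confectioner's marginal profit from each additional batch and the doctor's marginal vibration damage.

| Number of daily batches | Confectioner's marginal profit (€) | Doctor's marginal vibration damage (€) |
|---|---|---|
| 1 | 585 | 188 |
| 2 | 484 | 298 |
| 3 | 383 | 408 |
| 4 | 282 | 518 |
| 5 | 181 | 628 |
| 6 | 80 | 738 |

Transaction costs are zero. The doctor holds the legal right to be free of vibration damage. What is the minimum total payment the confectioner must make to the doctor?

Efficient level: marginal profit ≥ marginal vibration damage through level 2, so k* = 2.
With the doctor holding the right, the confectioner must at least compensate total damage at k*: 188 + 298 = 486.

€486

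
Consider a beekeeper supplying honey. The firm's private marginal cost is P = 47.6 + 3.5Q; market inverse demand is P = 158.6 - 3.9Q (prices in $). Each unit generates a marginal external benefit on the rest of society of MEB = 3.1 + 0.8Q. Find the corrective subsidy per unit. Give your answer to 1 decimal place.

subsidy = $16.9 per unit

Social marginal cost = private MC − MEB = 44.5 + 2.7Q.
Set SMC = demand: 44.5 + 2.7Q = 158.6 - 3.9Q → Q* = 17.2879.
The Pigouvian subsidy equals MEB at Q*: 3.1 + 0.8×17.2879 = 16.9303.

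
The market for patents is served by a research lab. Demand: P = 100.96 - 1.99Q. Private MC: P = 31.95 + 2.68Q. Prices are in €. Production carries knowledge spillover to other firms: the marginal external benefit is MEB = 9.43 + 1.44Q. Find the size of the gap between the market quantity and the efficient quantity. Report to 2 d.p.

9.51 units

Market equilibrium (private): 31.95 + 2.68Q = 100.96 - 1.99Q → Q_m = 14.7773.
Social marginal cost = private MC − MEB = 22.52 + 1.24Q.
Set SMC = demand: 22.52 + 1.24Q = 100.96 - 1.99Q → Q* = 24.2848.
Gap = |14.7773 − 24.2848| = 9.5075.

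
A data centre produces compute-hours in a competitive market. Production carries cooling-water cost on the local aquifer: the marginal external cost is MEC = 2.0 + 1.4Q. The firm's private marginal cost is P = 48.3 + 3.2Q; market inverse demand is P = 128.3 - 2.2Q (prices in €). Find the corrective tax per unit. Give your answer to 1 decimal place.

tax = €18.1 per unit

Social marginal cost = private MC + MEC = 50.3 + 4.6Q.
Set SMC = demand: 50.3 + 4.6Q = 128.3 - 2.2Q → Q* = 11.4706.
The Pigouvian tax equals MEC at Q*: 2.0 + 1.4×11.4706 = 18.0588.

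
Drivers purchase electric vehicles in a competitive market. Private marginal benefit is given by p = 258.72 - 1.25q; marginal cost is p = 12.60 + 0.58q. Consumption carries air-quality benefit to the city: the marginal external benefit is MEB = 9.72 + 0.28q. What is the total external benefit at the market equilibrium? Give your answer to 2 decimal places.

3839.59

Market equilibrium (private): 12.60 + 0.58q = 258.72 - 1.25q → q_m = 134.4918.
Total external benefit = ∫₀^{q_m} (9.72 + 0.28q) dq = 9.72×134.4918 + ½×0.28×134.4918² = 3839.5865.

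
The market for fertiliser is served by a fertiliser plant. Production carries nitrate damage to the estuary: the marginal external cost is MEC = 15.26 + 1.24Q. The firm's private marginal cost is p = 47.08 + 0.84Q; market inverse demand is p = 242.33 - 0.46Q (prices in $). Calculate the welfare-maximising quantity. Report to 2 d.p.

Social marginal cost = private MC + MEC = 62.34 + 2.08Q.
Set SMC = demand: 62.34 + 2.08Q = 242.33 - 0.46Q → Q* = 70.8622.

Q* = 70.86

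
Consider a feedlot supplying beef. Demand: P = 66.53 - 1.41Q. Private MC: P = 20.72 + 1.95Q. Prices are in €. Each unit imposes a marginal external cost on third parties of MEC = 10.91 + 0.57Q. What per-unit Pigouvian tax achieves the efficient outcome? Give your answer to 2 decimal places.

tax = €15.97 per unit

Social marginal cost = private MC + MEC = 31.63 + 2.52Q.
Set SMC = demand: 31.63 + 2.52Q = 66.53 - 1.41Q → Q* = 8.8804.
The Pigouvian tax equals MEC at Q*: 10.91 + 0.57×8.8804 = 15.9718.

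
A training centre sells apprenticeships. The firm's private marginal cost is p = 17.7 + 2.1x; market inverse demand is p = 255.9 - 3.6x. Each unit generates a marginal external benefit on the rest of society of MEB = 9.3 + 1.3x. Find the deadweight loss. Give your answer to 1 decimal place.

Market equilibrium (private): 17.7 + 2.1x = 255.9 - 3.6x → x_m = 41.7895.
Social marginal cost = private MC − MEB = 8.4 + 0.8x.
Set SMC = demand: 8.4 + 0.8x = 255.9 - 3.6x → x* = 56.2500.
Between x* and x_m the wedge demand − SMC runs linearly from 0 to MEB(x_m), so the loss is a triangle.
DWL = ½ × 14.4605 × 63.6263 = 460.0341.

DWL = 460.0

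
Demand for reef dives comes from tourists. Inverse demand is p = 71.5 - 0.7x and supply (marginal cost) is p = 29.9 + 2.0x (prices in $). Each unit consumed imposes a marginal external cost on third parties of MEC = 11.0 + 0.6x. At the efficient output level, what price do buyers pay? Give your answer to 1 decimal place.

P = $65.0

Social marginal benefit = demand − MEC = 60.5 - 1.3x.
Set SMB = MC: 60.5 - 1.3x = 29.9 + 2.0x → x* = 9.2727.
Consumer price on the demand curve at x*: 71.5 − 0.7×9.2727 = 65.0091.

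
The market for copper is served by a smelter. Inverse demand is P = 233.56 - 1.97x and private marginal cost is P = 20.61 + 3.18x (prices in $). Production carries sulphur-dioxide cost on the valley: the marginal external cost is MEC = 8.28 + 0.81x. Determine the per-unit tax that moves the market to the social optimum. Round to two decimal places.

tax = $36.10 per unit

Social marginal cost = private MC + MEC = 28.89 + 3.99x.
Set SMC = demand: 28.89 + 3.99x = 233.56 - 1.97x → x* = 34.3406.
The Pigouvian tax equals MEC at x*: 8.28 + 0.81×34.3406 = 36.0959.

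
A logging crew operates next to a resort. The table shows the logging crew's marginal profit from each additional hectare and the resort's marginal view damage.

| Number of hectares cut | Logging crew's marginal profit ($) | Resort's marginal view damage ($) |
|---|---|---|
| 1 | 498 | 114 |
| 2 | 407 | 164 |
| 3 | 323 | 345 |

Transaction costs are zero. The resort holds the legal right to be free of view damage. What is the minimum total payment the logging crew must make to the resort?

$278

Efficient level: marginal profit ≥ marginal view damage through level 2, so k* = 2.
With the resort holding the right, the logging crew must at least compensate total damage at k*: 114 + 164 = 278.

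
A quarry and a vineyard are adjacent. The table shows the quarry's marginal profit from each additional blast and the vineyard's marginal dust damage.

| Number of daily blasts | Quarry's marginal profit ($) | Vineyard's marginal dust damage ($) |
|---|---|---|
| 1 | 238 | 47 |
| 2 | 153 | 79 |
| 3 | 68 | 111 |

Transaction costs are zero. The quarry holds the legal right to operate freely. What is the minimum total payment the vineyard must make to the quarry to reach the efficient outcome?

Left alone the quarry would choose level 3 (marginal profit stays positive).
Efficient level: k* = 2 (marginal profit ≥ marginal dust damage through 2).
The vineyard must at least cover the quarry's forgone profit from cutting 3→2: 68 = 68.

$68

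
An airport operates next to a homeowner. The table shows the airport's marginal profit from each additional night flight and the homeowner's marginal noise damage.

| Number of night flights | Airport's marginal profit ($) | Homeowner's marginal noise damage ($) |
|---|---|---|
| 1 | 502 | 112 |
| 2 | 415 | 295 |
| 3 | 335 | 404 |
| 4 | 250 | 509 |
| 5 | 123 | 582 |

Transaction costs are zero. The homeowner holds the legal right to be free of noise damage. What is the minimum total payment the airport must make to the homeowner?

$407

Efficient level: marginal profit ≥ marginal noise damage through level 2, so k* = 2.
With the homeowner holding the right, the airport must at least compensate total damage at k*: 112 + 295 = 407.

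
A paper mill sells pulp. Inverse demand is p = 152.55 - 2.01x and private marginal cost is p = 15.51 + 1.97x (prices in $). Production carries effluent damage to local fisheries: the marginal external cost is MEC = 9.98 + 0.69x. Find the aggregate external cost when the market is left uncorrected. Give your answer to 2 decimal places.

Market equilibrium (private): 15.51 + 1.97x = 152.55 - 2.01x → x_m = 34.4322.
Total external cost = ∫₀^{x_m} (9.98 + 0.69x) dx = 9.98×34.4322 + ½×0.69×34.4322² = 752.6572.

$752.66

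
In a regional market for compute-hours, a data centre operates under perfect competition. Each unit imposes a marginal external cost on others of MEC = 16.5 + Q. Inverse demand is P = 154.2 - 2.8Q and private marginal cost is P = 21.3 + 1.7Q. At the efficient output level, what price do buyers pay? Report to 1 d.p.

P = 94.9

Social marginal cost = private MC + MEC = 37.8 + 2.7Q.
Set SMC = demand: 37.8 + 2.7Q = 154.2 - 2.8Q → Q* = 21.1636.
Consumer price on the demand curve at Q*: 154.2 − 2.8×21.1636 = 94.9419.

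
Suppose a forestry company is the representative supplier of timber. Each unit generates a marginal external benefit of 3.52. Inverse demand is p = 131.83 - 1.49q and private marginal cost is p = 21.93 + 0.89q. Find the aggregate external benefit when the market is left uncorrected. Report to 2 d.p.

Market equilibrium (private): 21.93 + 0.89q = 131.83 - 1.49q → q_m = 46.1765.
Total external benefit = MEB × q_m = 3.52 × 46.1765 = 162.5413.

162.54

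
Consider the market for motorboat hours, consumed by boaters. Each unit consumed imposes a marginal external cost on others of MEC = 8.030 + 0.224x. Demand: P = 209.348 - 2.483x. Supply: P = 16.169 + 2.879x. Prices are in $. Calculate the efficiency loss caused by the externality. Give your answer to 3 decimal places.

Market equilibrium (private): 16.169 + 2.879x = 209.348 - 2.483x → x_m = 36.0274.
Social marginal benefit = demand − MEC = 201.318 - 2.707x.
Set SMB = MC: 201.318 - 2.707x = 16.169 + 2.879x → x* = 33.1452.
The loss is the area between SMB and MC from x* to x_m; with linear curves that's a triangle of height MEC(x_m).
DWL = ½ × 2.8822 × 16.1001 = 23.2019.

DWL = $23.202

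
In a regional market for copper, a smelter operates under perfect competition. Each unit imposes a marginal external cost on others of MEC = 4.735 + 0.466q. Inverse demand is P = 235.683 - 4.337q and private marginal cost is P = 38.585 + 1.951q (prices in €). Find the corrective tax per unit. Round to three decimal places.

Social marginal cost = private MC + MEC = 43.320 + 2.417q.
Set SMC = demand: 43.320 + 2.417q = 235.683 - 4.337q → q* = 28.4813.
The Pigouvian tax equals MEC at q*: 4.735 + 0.466×28.4813 = 18.0073.

tax = €18.007 per unit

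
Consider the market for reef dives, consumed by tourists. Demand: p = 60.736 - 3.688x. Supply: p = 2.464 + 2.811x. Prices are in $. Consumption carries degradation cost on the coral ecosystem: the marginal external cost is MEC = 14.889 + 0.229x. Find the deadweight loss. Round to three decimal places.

DWL = $21.332

Market equilibrium (private): 2.464 + 2.811x = 60.736 - 3.688x → x_m = 8.9663.
Social marginal benefit = demand − MEC = 45.847 - 3.917x.
Set SMB = MC: 45.847 - 3.917x = 2.464 + 2.811x → x* = 6.4481.
The welfare-loss triangle has base |x_m − x*| and height MEC(x_m) (the vertical gap between SMB and MC is zero at x* and MEC at x_m).
DWL = ½ × 2.5182 × 16.9423 = 21.3320.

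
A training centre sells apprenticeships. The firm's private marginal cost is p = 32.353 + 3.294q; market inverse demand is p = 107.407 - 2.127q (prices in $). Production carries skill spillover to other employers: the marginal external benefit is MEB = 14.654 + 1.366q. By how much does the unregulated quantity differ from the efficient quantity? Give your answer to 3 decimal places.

Market equilibrium (private): 32.353 + 3.294q = 107.407 - 2.127q → q_m = 13.8450.
Social marginal cost = private MC − MEB = 17.699 + 1.928q.
Set SMC = demand: 17.699 + 1.928q = 107.407 - 2.127q → q* = 22.1228.
Gap = |13.8450 − 22.1228| = 8.2778.

8.278 units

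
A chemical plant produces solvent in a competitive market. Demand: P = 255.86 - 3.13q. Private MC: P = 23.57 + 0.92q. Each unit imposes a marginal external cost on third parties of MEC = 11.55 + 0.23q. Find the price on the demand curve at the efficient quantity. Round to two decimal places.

P = 94.43

Social marginal cost = private MC + MEC = 35.12 + 1.15q.
Set SMC = demand: 35.12 + 1.15q = 255.86 - 3.13q → q* = 51.5748.
Consumer price on the demand curve at q*: 255.86 − 3.13×51.5748 = 94.4309.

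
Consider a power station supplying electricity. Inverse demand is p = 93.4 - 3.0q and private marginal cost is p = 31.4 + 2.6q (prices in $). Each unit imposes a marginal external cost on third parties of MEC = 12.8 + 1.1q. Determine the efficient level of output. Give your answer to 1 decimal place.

q* = 7.3

Social marginal cost = private MC + MEC = 44.2 + 3.7q.
Set SMC = demand: 44.2 + 3.7q = 93.4 - 3.0q → q* = 7.3433.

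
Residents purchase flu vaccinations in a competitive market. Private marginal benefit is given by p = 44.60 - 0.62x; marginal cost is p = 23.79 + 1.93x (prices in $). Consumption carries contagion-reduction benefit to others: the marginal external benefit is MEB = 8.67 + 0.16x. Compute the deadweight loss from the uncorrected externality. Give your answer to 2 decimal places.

Market equilibrium (private): 23.79 + 1.93x = 44.60 - 0.62x → x_m = 8.1608.
Social marginal benefit = demand + MEB = 53.27 - 0.46x.
Set SMB = MC: 53.27 - 0.46x = 23.79 + 1.93x → x* = 12.3347.
The loss is the area between SMB and MC from x* to x_m; with linear curves that's a triangle of height MEB(x_m).
DWL = ½ × 4.1739 × 9.9757 = 20.8188.

DWL = $20.82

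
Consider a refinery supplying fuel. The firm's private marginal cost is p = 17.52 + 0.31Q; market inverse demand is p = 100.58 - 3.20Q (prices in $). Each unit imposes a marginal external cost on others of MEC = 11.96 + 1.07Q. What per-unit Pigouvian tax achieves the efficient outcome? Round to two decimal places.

tax = $28.57 per unit

Social marginal cost = private MC + MEC = 29.48 + 1.38Q.
Set SMC = demand: 29.48 + 1.38Q = 100.58 - 3.20Q → Q* = 15.5240.
The Pigouvian tax equals MEC at Q*: 11.96 + 1.07×15.5240 = 28.5707.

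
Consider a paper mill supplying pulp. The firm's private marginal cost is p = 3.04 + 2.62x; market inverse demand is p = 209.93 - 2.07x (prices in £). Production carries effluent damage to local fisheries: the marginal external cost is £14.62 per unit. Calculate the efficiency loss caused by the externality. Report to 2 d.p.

DWL = £22.79

Market equilibrium (private): 3.04 + 2.62x = 209.93 - 2.07x → x_m = 44.1130.
Social marginal cost = private MC + MEC = 17.66 + 2.62x.
Set SMC = demand: 17.66 + 2.62x = 209.93 - 2.07x → x* = 40.9957.
Height of the DWL triangle at x_m is SMC(x_m) − demand(x_m) = MEC(x_m) = 14.6200.
DWL = ½ × 3.1173 × 14.6200 = 22.7875.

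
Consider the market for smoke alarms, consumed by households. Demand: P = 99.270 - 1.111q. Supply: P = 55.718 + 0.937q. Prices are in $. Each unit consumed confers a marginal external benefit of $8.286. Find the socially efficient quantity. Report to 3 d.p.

Social marginal benefit = demand + MEB = 107.556 - 1.111q.
Set SMB = MC: 107.556 - 1.111q = 55.718 + 0.937q → q* = 25.3115.

q* = 25.312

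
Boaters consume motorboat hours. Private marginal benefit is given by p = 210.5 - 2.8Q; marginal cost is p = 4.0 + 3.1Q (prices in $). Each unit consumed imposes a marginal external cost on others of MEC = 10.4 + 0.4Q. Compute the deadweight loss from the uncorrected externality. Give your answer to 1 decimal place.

DWL = $47.3

Market equilibrium (private): 4.0 + 3.1Q = 210.5 - 2.8Q → Q_m = 35.0000.
Social marginal benefit = demand − MEC = 200.1 - 3.2Q.
Set SMB = MC: 200.1 - 3.2Q = 4.0 + 3.1Q → Q* = 31.1270.
The welfare-loss triangle has base |Q_m − Q*| and height MEC(Q_m) (the vertical gap between SMB and MC is zero at Q* and MEC at Q_m).
DWL = ½ × 3.8730 × 24.4000 = 47.2506.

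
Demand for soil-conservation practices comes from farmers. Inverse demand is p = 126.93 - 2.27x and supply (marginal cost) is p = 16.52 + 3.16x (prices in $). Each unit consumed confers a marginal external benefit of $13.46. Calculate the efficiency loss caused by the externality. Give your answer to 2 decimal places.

Market equilibrium (private): 16.52 + 3.16x = 126.93 - 2.27x → x_m = 20.3333.
Social marginal benefit = demand + MEB = 140.39 - 2.27x.
Set SMB = MC: 140.39 - 2.27x = 16.52 + 3.16x → x* = 22.8122.
Height of the DWL triangle at x_m is SMB(x_m) − MC(x_m) = MEB(x_m) = 13.4600.
DWL = ½ × 2.4789 × 13.4600 = 16.6830.

DWL = $16.68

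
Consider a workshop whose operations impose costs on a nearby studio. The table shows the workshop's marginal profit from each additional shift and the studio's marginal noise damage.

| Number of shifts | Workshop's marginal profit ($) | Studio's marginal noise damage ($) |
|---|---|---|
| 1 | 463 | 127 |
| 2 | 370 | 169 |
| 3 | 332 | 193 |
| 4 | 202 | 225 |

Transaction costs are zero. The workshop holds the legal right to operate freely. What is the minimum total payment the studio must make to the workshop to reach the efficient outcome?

$202

Left alone the workshop would choose level 4 (marginal profit stays positive).
Efficient level: k* = 3 (marginal profit ≥ marginal noise damage through 3).
The studio must at least cover the workshop's forgone profit from cutting 4→3: 202 = 202.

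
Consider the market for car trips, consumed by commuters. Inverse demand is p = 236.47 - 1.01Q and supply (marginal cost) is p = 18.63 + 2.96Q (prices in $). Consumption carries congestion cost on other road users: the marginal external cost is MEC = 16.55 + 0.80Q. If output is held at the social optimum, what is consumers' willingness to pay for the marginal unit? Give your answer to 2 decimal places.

Social marginal benefit = demand − MEC = 219.92 - 1.81Q.
Set SMB = MC: 219.92 - 1.81Q = 18.63 + 2.96Q → Q* = 42.1992.
Consumer price on the demand curve at Q*: 236.47 − 1.01×42.1992 = 193.8488.

P = $193.85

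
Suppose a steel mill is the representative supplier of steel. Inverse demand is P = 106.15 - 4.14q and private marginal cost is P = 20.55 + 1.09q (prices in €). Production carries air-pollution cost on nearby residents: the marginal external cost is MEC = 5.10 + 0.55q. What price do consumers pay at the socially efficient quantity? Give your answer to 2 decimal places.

P = €48.49

Social marginal cost = private MC + MEC = 25.65 + 1.64q.
Set SMC = demand: 25.65 + 1.64q = 106.15 - 4.14q → q* = 13.9273.
Consumer price on the demand curve at q*: 106.15 − 4.14×13.9273 = 48.4910.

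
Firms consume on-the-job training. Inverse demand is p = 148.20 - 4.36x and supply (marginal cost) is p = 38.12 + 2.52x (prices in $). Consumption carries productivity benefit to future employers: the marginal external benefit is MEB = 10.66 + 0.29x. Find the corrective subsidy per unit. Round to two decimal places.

Social marginal benefit = demand + MEB = 158.86 - 4.07x.
Set SMB = MC: 158.86 - 4.07x = 38.12 + 2.52x → x* = 18.3217.
The Pigouvian subsidy equals MEB at x*: 10.66 + 0.29×18.3217 = 15.9733.

subsidy = $15.97 per unit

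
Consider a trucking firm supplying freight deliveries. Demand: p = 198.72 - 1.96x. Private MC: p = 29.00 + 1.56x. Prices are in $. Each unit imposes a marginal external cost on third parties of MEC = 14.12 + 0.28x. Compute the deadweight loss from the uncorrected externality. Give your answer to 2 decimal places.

DWL = $100.38

Market equilibrium (private): 29.00 + 1.56x = 198.72 - 1.96x → x_m = 48.2159.
Social marginal cost = private MC + MEC = 43.12 + 1.84x.
Set SMC = demand: 43.12 + 1.84x = 198.72 - 1.96x → x* = 40.9474.
Between x* and x_m the wedge SMC − demand runs linearly from 0 to MEC(x_m), so the loss is a triangle.
DWL = ½ × 7.2685 × 27.6205 = 100.3798.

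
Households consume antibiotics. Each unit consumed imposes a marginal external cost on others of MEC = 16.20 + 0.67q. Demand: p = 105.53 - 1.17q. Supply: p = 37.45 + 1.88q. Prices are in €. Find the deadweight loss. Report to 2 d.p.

Market equilibrium (private): 37.45 + 1.88q = 105.53 - 1.17q → q_m = 22.3213.
Social marginal benefit = demand − MEC = 89.33 - 1.84q.
Set SMB = MC: 89.33 - 1.84q = 37.45 + 1.88q → q* = 13.9462.
Height of the DWL triangle at q_m is MC(q_m) − SMB(q_m) = MEC(q_m) = 31.1553.
DWL = ½ × 8.3751 × 31.1553 = 130.4644.

DWL = €130.46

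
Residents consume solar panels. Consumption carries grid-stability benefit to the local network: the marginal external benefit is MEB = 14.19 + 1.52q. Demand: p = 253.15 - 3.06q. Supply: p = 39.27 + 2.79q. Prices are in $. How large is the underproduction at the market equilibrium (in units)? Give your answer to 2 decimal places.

Market equilibrium (private): 39.27 + 2.79q = 253.15 - 3.06q → q_m = 36.5607.
Social marginal benefit = demand + MEB = 267.34 - 1.54q.
Set SMB = MC: 267.34 - 1.54q = 39.27 + 2.79q → q* = 52.6721.
Gap = |36.5607 − 52.6721| = 16.1114.

16.11 units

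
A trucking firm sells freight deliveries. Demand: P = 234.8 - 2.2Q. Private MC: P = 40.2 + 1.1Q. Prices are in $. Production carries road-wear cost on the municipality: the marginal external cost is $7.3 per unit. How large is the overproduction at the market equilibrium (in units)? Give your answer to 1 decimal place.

2.2 units

Market equilibrium (private): 40.2 + 1.1Q = 234.8 - 2.2Q → Q_m = 58.9697.
Social marginal cost = private MC + MEC = 47.5 + 1.1Q.
Set SMC = demand: 47.5 + 1.1Q = 234.8 - 2.2Q → Q* = 56.7576.
Gap = |58.9697 − 56.7576| = 2.2121.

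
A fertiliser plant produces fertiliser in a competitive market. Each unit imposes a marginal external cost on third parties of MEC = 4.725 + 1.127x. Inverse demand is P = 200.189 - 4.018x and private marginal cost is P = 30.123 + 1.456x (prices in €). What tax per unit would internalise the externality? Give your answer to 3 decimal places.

Social marginal cost = private MC + MEC = 34.848 + 2.583x.
Set SMC = demand: 34.848 + 2.583x = 200.189 - 4.018x → x* = 25.0479.
The Pigouvian tax equals MEC at x*: 4.725 + 1.127×25.0479 = 32.9540.

tax = €32.954 per unit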